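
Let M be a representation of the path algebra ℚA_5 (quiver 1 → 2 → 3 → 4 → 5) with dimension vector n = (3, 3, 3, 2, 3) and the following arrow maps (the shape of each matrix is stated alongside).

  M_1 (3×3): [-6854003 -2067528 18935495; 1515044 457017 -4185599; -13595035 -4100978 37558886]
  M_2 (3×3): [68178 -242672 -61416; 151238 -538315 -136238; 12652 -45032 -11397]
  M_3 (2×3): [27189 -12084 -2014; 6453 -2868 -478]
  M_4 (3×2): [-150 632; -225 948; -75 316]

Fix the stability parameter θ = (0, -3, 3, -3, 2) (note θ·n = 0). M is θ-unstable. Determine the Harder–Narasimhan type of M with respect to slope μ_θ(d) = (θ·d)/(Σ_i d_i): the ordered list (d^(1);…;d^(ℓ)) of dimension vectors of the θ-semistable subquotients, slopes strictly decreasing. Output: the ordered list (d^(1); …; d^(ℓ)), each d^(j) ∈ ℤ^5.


Interval decomposition of M: I[1,3]^2, I[1,5], I[4,4], I[5,5]^2.
HN type (ℓ=5): μ^(1)=3; μ^(2)=2; μ^(3)=0; μ^(4)=-3/2; μ^(5)=-3

((0, 0, 2, 0, 0); (0, 0, 0, 0, 3); (0, 0, 1, 1, 0); (3, 3, 0, 0, 0); (0, 0, 0, 1, 0))


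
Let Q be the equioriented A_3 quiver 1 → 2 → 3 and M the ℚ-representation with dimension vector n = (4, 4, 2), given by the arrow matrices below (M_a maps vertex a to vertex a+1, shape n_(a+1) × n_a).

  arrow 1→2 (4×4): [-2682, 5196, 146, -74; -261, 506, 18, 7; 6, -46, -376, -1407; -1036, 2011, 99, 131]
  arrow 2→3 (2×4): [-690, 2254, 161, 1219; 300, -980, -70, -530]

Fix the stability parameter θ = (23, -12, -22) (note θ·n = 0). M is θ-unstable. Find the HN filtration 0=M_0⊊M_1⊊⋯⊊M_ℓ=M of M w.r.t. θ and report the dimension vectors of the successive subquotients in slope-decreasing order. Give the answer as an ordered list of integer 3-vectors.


Barcode: M ≅ I[1,2]^3, I[1,3], I[3,3]. HN layers by μ_θ (3 steps, strictly decreasing):
  μ^(1)=11/2; μ^(2)=-11/3; μ^(3)=-22

((3, 3, 0); (1, 1, 1); (0, 0, 1))


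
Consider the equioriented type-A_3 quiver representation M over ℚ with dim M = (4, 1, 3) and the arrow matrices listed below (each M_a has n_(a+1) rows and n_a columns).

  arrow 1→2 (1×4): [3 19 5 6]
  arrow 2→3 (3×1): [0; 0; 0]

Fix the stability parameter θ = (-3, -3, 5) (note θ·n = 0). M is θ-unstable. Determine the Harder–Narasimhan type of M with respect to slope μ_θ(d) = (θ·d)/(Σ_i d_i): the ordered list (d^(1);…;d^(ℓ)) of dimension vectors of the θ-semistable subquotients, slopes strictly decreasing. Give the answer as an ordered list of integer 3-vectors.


Interval decomposition of M: I[1,1]^3, I[1,2], I[3,3]^3.
HN type (ℓ=2): μ^(1)=5; μ^(2)=-3

((0, 0, 3); (4, 1, 0))


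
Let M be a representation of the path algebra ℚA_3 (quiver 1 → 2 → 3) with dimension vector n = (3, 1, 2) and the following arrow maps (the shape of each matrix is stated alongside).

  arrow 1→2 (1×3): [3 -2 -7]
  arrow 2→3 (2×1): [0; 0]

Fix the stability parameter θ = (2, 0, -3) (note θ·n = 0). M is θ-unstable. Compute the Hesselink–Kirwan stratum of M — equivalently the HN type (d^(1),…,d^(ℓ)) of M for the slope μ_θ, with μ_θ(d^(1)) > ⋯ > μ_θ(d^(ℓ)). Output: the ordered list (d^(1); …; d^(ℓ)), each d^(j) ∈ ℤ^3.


Barcode: M ≅ I[1,1]^2, I[1,2], I[3,3]^2. HN layers by μ_θ (3 steps, strictly decreasing):
  μ^(1)=2; μ^(2)=1; μ^(3)=-3

((2, 0, 0); (1, 1, 0); (0, 0, 2))


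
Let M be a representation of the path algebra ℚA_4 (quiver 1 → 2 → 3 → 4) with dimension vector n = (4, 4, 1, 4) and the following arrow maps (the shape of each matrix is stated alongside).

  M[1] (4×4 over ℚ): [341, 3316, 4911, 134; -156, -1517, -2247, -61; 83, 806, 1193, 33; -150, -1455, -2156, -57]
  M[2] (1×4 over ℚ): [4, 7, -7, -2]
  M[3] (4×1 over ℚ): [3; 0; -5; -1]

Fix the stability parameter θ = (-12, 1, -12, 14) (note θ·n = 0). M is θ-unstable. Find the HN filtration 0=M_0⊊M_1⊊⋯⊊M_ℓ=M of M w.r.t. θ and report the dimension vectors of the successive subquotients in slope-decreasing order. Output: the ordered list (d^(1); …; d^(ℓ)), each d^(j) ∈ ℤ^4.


Via rank(M_{q-1}∘⋯∘M_p): M ≅ I[1,2]^3, I[1,4], I[4,4]^3.
μ_θ-semistable layers: μ^(1)=14; μ^(2)=1; μ^(3)=-11/2; μ^(4)=-12

((0, 0, 0, 4); (0, 3, 0, 0); (0, 1, 1, 0); (4, 0, 0, 0))


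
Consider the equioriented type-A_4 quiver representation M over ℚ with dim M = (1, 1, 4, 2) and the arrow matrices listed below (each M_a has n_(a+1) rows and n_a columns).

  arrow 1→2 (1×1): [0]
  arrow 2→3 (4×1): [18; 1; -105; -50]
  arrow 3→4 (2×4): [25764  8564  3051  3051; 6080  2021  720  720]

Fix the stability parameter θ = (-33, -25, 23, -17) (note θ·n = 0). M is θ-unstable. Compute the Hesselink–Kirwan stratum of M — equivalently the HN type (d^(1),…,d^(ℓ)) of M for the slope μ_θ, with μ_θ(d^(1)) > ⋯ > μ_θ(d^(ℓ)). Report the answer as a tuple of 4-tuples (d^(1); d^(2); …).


Via rank(M_{q-1}∘⋯∘M_p): M ≅ I[1,1], I[2,4], I[3,3]^2, I[3,4].
μ_θ-semistable layers: μ^(1)=23; μ^(2)=3; μ^(3)=-25; μ^(4)=-33

((0, 0, 2, 0); (0, 0, 2, 2); (0, 1, 0, 0); (1, 0, 0, 0))


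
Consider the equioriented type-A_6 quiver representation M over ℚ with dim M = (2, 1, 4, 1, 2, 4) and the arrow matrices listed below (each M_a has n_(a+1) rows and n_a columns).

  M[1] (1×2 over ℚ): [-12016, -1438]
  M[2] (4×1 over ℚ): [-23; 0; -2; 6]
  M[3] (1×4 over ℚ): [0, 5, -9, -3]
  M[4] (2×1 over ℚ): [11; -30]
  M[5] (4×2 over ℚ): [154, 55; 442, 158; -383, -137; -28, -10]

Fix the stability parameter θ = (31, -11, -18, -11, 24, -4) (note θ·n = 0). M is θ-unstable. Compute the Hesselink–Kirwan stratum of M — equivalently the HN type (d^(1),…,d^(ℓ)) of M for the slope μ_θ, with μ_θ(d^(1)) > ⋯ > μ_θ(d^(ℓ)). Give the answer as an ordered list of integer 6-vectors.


Barcode: M ≅ I[1,1], I[1,3], I[3,3]^2, I[3,6], I[5,6], I[6,6]^2. HN layers by μ_θ (6 steps, strictly decreasing):
  μ^(1)=31; μ^(2)=10; μ^(3)=2/3; μ^(4)=-4; μ^(5)=-11; μ^(6)=-18

((1, 0, 0, 0, 0, 0); (0, 0, 0, 0, 2, 2); (1, 1, 1, 0, 0, 0); (0, 0, 0, 0, 0, 2); (0, 0, 0, 1, 0, 0); (0, 0, 3, 0, 0, 0))


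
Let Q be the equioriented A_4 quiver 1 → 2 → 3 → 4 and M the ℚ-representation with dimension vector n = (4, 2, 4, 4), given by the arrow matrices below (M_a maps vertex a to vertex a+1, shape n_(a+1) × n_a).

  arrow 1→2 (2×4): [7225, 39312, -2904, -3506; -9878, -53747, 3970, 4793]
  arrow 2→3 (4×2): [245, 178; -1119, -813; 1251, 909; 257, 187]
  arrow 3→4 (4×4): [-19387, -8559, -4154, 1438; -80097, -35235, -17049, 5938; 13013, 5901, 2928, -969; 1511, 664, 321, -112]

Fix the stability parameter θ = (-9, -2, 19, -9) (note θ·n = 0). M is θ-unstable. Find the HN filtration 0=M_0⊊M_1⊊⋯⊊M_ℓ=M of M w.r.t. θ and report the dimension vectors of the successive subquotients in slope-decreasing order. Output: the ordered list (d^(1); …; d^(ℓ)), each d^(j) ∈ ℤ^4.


Via rank(M_{q-1}∘⋯∘M_p): M ≅ I[1,1]^2, I[1,4]^2, I[3,4]^2.
μ_θ-semistable layers: μ^(1)=5; μ^(2)=-2; μ^(3)=-9

((0, 0, 4, 4); (0, 2, 0, 0); (4, 0, 0, 0))


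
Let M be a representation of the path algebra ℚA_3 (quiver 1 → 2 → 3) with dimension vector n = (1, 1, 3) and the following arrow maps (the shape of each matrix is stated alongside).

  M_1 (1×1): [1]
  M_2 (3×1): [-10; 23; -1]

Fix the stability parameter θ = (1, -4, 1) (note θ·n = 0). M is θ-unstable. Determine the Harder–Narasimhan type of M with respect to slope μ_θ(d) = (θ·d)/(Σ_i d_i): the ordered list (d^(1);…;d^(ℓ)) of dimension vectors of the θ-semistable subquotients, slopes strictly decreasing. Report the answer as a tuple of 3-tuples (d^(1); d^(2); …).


Interval decomposition of M: I[1,3], I[3,3]^2.
HN type (ℓ=2): μ^(1)=1; μ^(2)=-3/2

((0, 0, 3); (1, 1, 0))


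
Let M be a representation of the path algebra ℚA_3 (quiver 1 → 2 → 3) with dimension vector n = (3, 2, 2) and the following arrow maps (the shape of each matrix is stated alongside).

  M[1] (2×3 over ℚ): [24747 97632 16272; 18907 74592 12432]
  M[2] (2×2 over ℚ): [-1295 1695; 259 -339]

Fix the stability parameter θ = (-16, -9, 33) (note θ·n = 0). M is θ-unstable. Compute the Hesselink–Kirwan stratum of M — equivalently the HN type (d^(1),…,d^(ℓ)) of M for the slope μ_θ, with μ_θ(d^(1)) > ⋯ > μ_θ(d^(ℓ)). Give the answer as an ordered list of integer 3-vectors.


Via rank(M_{q-1}∘⋯∘M_p): M ≅ I[1,1]^2, I[1,2], I[2,3], I[3,3].
μ_θ-semistable layers: μ^(1)=33; μ^(2)=-9; μ^(3)=-16

((0, 0, 2); (0, 2, 0); (3, 0, 0))


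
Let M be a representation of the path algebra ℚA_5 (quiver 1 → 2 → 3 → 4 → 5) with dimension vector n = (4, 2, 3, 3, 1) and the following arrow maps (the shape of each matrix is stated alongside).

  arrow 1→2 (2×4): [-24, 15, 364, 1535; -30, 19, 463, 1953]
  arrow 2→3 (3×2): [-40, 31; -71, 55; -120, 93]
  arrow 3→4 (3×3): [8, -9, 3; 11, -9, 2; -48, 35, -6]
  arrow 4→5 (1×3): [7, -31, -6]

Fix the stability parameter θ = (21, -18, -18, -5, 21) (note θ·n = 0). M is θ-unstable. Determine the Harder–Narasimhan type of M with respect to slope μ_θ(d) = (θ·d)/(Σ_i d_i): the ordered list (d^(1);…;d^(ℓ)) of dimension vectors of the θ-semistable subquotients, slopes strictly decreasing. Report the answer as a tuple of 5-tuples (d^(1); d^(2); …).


Interval decomposition of M: I[1,1]^2, I[1,4], I[1,5], I[3,4].
HN type (ℓ=3): μ^(1)=21; μ^(2)=-5; μ^(3)=-18

((2, 0, 0, 0, 1); (2, 2, 2, 3, 0); (0, 0, 1, 0, 0))


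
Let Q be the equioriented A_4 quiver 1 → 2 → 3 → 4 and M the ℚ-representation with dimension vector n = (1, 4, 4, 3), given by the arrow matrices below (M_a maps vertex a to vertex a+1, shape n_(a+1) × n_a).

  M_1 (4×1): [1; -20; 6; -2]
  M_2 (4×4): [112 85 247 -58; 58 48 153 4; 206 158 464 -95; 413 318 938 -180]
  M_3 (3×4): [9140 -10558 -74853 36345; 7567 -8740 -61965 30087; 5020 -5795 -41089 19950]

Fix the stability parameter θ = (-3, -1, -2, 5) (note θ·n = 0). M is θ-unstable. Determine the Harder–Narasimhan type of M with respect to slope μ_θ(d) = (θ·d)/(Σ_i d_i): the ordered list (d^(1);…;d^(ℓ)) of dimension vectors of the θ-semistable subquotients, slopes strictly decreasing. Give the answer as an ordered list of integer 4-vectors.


Barcode: M ≅ I[1,4], I[2,3], I[2,4]^2. HN layers by μ_θ (3 steps, strictly decreasing):
  μ^(1)=5; μ^(2)=-3/2; μ^(3)=-3

((0, 0, 0, 3); (0, 4, 4, 0); (1, 0, 0, 0))


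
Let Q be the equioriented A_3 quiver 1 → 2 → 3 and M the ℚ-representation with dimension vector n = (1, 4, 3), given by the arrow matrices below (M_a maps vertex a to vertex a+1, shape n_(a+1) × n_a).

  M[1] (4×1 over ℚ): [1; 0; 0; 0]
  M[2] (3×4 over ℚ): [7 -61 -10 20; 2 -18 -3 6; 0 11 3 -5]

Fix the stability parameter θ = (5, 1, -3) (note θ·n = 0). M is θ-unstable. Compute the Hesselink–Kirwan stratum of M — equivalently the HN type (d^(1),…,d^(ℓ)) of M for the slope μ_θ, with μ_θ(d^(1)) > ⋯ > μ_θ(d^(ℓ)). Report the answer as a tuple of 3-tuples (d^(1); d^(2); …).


Interval decomposition of M: I[1,3], I[2,2], I[2,3]^2.
HN type (ℓ=2): μ^(1)=1; μ^(2)=-1

((1, 2, 1); (0, 2, 2))


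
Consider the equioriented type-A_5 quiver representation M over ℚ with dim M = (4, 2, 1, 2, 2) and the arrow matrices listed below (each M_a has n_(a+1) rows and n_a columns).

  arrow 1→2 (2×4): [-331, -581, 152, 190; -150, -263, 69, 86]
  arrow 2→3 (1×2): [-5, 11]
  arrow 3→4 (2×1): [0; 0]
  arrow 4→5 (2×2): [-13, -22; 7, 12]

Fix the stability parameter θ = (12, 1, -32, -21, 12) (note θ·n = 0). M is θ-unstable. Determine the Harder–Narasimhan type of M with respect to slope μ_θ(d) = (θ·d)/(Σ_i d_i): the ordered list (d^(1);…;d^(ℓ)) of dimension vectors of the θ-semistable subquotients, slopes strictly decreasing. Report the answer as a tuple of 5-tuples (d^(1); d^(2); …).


Interval decomposition of M: I[1,1]^2, I[1,2], I[1,3], I[4,5]^2.
HN type (ℓ=4): μ^(1)=12; μ^(2)=13/2; μ^(3)=-19/3; μ^(4)=-21

((2, 0, 0, 0, 2); (1, 1, 0, 0, 0); (1, 1, 1, 0, 0); (0, 0, 0, 2, 0))


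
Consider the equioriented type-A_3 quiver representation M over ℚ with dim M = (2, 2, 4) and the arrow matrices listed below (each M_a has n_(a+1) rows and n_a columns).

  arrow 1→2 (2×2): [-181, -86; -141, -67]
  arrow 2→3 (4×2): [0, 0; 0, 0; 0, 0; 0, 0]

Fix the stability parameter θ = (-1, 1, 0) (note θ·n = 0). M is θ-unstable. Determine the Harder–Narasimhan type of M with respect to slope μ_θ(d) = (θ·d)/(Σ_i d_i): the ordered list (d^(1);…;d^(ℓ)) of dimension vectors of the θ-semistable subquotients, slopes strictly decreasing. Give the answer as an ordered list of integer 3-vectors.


Barcode: M ≅ I[1,2]^2, I[3,3]^4. HN layers by μ_θ (3 steps, strictly decreasing):
  μ^(1)=1; μ^(2)=0; μ^(3)=-1

((0, 2, 0); (0, 0, 4); (2, 0, 0))


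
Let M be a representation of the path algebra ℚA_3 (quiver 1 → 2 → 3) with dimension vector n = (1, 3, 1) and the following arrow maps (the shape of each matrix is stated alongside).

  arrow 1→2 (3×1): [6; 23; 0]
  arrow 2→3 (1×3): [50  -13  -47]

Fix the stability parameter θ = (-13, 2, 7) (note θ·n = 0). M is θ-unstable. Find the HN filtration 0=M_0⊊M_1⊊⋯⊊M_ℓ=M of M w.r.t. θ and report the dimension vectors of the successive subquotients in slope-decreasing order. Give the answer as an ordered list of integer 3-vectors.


Barcode: M ≅ I[1,3], I[2,2]^2. HN layers by μ_θ (3 steps, strictly decreasing):
  μ^(1)=7; μ^(2)=2; μ^(3)=-13

((0, 0, 1); (0, 3, 0); (1, 0, 0))


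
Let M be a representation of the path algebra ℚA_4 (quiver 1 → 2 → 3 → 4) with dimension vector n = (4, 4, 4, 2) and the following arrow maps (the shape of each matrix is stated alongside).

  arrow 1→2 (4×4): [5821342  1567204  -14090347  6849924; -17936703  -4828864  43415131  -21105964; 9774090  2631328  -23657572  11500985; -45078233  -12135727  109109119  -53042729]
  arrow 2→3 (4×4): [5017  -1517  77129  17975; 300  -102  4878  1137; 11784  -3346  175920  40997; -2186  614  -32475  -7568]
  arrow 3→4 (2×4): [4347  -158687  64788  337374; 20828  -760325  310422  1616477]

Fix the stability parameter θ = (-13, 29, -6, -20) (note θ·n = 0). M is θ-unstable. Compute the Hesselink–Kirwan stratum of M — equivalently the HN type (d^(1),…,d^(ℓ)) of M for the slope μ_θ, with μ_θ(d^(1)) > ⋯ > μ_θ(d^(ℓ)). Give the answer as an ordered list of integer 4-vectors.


Via rank(M_{q-1}∘⋯∘M_p): M ≅ I[1,2], I[1,3], I[1,4]^2, I[3,3].
μ_θ-semistable layers: μ^(1)=29; μ^(2)=23/2; μ^(3)=1; μ^(4)=-6; μ^(5)=-13

((0, 1, 0, 0); (0, 1, 1, 0); (0, 2, 2, 2); (0, 0, 1, 0); (4, 0, 0, 0))


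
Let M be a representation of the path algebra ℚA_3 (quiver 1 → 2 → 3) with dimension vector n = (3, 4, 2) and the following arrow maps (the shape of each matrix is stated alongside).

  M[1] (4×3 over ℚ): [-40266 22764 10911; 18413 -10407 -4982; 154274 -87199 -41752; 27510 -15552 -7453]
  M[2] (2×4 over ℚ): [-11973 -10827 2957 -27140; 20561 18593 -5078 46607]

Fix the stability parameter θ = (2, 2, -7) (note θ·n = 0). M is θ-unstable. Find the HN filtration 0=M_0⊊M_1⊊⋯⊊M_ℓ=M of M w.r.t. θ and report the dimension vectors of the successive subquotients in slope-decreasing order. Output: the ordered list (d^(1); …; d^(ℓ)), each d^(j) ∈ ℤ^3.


Barcode: M ≅ I[1,2], I[1,3]^2, I[2,2]. HN layers by μ_θ (2 steps, strictly decreasing):
  μ^(1)=2; μ^(2)=-1

((1, 2, 0); (2, 2, 2))


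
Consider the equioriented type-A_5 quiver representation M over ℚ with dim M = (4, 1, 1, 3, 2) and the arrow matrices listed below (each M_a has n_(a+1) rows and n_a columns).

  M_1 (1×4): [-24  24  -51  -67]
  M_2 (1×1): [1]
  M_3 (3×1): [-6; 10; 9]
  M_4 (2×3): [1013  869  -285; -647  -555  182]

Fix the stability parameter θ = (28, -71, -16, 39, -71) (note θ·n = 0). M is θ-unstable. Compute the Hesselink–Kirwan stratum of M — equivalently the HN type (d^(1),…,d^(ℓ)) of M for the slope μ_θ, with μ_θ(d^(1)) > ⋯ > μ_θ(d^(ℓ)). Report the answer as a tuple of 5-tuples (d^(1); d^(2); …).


Interval decomposition of M: I[1,1]^3, I[1,5], I[4,4], I[4,5].
HN type (ℓ=4): μ^(1)=39; μ^(2)=28; μ^(3)=-16; μ^(4)=-43/2

((0, 0, 0, 1, 0); (3, 0, 0, 0, 0); (0, 0, 1, 2, 2); (1, 1, 0, 0, 0))


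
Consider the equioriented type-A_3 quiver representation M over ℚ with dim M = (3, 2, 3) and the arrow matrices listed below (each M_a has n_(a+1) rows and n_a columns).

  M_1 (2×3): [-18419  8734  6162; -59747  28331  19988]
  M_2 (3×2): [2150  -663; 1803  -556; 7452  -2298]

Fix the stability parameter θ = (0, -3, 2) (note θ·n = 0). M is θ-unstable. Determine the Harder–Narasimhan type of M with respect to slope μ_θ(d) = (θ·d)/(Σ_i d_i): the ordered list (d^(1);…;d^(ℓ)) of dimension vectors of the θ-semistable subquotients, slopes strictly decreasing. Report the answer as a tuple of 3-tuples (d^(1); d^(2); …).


Barcode: M ≅ I[1,1], I[1,3]^2, I[3,3]. HN layers by μ_θ (3 steps, strictly decreasing):
  μ^(1)=2; μ^(2)=0; μ^(3)=-3/2

((0, 0, 3); (1, 0, 0); (2, 2, 0))


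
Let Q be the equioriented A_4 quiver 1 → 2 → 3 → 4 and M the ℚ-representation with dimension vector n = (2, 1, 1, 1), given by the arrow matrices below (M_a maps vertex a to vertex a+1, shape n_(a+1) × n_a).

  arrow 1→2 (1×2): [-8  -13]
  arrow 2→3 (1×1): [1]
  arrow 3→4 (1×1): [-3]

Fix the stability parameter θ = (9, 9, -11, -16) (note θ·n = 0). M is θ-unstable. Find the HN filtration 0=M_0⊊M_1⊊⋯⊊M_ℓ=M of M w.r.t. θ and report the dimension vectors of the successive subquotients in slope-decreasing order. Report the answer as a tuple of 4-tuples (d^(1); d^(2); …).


Interval decomposition of M: I[1,1], I[1,4].
HN type (ℓ=2): μ^(1)=9; μ^(2)=-9/4

((1, 0, 0, 0); (1, 1, 1, 1))


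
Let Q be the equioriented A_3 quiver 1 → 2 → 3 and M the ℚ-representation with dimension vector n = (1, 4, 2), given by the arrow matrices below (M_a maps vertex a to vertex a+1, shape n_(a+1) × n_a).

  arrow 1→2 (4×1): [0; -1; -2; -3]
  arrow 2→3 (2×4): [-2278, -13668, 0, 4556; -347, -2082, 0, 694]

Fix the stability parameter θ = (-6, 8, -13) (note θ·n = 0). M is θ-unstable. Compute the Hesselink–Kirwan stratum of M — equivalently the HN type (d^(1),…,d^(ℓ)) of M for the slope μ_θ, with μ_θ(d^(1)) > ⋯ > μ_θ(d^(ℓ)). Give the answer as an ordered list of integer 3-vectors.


Barcode: M ≅ I[1,2], I[2,2]^2, I[2,3], I[3,3]. HN layers by μ_θ (4 steps, strictly decreasing):
  μ^(1)=8; μ^(2)=-5/2; μ^(3)=-6; μ^(4)=-13

((0, 3, 0); (0, 1, 1); (1, 0, 0); (0, 0, 1))


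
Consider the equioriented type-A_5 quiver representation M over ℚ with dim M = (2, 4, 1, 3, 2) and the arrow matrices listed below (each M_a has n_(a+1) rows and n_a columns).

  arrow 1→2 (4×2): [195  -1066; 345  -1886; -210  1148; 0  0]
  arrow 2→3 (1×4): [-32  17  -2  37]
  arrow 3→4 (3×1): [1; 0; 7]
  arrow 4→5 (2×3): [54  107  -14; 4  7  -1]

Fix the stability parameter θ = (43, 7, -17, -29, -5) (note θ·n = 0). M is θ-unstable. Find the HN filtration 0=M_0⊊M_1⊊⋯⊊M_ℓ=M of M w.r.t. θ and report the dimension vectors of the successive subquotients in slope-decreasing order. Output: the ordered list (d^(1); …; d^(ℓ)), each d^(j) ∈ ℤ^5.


Interval decomposition of M: I[1,1], I[1,5], I[2,2]^3, I[4,4], I[4,5].
HN type (ℓ=5): μ^(1)=43; μ^(2)=7; μ^(3)=-1/5; μ^(4)=-5; μ^(5)=-29

((1, 0, 0, 0, 0); (0, 3, 0, 0, 0); (1, 1, 1, 1, 1); (0, 0, 0, 0, 1); (0, 0, 0, 2, 0))


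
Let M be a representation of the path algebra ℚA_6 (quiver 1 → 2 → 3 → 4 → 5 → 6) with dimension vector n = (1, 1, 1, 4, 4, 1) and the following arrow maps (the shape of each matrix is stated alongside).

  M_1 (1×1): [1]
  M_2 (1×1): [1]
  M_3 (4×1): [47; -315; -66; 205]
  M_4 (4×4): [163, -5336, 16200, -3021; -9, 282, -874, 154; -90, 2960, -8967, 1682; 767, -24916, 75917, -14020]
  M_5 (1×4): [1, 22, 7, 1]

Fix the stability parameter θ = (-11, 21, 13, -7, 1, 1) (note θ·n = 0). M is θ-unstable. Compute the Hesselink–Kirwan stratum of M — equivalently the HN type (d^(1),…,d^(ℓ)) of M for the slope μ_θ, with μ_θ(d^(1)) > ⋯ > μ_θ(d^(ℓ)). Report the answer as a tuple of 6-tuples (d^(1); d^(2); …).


Via rank(M_{q-1}∘⋯∘M_p): M ≅ I[1,6], I[4,5]^3.
μ_θ-semistable layers: μ^(1)=29/5; μ^(2)=1; μ^(3)=-7; μ^(4)=-11

((0, 1, 1, 1, 1, 1); (0, 0, 0, 0, 3, 0); (0, 0, 0, 3, 0, 0); (1, 0, 0, 0, 0, 0))


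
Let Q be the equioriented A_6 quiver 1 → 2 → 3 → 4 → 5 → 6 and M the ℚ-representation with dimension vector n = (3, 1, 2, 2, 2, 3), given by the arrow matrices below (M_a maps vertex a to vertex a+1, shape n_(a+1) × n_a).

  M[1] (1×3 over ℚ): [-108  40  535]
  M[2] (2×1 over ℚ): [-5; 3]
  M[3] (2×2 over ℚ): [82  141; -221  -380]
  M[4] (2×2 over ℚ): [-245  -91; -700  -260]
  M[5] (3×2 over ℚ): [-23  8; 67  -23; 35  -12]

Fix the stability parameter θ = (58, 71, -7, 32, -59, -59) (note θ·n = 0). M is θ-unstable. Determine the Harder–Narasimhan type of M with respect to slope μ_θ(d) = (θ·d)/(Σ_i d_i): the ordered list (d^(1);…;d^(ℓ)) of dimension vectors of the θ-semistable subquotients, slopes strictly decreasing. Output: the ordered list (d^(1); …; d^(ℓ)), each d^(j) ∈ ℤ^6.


Barcode: M ≅ I[1,1]^2, I[1,4], I[3,6], I[5,6], I[6,6]. HN layers by μ_θ (4 steps, strictly decreasing):
  μ^(1)=58; μ^(2)=77/2; μ^(3)=-93/4; μ^(4)=-59

((2, 0, 0, 0, 0, 0); (1, 1, 1, 1, 0, 0); (0, 0, 1, 1, 1, 1); (0, 0, 0, 0, 1, 2))


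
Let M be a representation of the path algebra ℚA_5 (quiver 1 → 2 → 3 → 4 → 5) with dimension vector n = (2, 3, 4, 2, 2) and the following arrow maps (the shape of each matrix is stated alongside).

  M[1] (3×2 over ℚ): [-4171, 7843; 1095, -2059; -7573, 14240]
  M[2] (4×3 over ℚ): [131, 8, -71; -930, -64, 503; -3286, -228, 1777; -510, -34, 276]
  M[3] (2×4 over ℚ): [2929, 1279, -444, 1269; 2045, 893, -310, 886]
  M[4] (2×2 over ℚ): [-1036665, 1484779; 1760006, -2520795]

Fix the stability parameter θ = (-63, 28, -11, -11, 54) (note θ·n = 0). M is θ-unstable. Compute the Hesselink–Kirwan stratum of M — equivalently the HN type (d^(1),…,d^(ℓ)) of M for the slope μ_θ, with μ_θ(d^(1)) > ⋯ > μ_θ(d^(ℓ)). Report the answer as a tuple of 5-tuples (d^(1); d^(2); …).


Interval decomposition of M: I[1,3], I[1,5], I[2,5], I[3,3].
HN type (ℓ=5): μ^(1)=54; μ^(2)=17/2; μ^(3)=2; μ^(4)=-11; μ^(5)=-63

((0, 0, 0, 0, 2); (0, 1, 1, 0, 0); (0, 2, 2, 2, 0); (0, 0, 1, 0, 0); (2, 0, 0, 0, 0))


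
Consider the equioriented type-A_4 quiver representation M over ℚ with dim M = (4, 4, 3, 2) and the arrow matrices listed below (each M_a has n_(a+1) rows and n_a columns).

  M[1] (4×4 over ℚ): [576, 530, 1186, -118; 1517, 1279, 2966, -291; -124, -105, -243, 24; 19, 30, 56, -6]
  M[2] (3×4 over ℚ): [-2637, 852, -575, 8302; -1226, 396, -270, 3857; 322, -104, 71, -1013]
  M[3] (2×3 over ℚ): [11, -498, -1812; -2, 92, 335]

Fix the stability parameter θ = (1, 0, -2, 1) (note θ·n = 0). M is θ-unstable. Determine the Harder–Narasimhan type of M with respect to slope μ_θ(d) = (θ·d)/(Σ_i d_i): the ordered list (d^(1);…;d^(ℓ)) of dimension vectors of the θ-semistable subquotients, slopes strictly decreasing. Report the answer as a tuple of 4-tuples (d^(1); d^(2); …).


Barcode: M ≅ I[1,2], I[1,3], I[1,4]^2. HN layers by μ_θ (3 steps, strictly decreasing):
  μ^(1)=1; μ^(2)=1/2; μ^(3)=-1/3

((0, 0, 0, 2); (1, 1, 0, 0); (3, 3, 3, 0))


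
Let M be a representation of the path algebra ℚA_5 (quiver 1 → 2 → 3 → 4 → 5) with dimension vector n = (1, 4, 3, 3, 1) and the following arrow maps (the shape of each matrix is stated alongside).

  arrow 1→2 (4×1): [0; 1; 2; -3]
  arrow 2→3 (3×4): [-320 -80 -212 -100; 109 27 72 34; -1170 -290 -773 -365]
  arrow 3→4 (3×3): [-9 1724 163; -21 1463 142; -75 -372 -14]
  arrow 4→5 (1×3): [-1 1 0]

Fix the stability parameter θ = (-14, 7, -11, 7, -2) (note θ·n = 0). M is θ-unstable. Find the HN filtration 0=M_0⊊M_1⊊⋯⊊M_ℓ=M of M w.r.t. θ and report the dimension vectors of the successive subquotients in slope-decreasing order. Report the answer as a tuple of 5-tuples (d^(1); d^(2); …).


Via rank(M_{q-1}∘⋯∘M_p): M ≅ I[1,4], I[2,2]^2, I[2,5], I[3,4].
μ_θ-semistable layers: μ^(1)=7; μ^(2)=5/2; μ^(3)=-2; μ^(4)=-11; μ^(5)=-14

((0, 2, 0, 2, 0); (0, 0, 0, 1, 1); (0, 2, 2, 0, 0); (0, 0, 1, 0, 0); (1, 0, 0, 0, 0))


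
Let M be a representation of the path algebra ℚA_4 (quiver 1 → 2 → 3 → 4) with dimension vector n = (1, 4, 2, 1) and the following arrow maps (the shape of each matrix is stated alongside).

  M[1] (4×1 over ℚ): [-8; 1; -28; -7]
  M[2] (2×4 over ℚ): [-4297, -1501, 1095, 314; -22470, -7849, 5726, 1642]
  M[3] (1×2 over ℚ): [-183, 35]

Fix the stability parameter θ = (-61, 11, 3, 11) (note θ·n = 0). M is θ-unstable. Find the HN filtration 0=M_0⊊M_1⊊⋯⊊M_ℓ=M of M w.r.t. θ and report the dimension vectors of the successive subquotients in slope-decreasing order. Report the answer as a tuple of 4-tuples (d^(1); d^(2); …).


Interval decomposition of M: I[1,4], I[2,2]^2, I[2,3].
HN type (ℓ=3): μ^(1)=11; μ^(2)=7; μ^(3)=-61

((0, 2, 0, 1); (0, 2, 2, 0); (1, 0, 0, 0))


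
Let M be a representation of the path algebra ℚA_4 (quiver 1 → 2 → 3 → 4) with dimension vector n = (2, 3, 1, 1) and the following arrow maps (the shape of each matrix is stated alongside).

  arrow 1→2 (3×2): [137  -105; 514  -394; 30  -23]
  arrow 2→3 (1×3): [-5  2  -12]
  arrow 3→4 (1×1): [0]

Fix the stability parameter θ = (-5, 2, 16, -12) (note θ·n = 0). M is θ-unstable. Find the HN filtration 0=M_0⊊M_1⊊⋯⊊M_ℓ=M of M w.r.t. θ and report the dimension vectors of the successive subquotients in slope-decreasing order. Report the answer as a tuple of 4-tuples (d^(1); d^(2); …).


Via rank(M_{q-1}∘⋯∘M_p): M ≅ I[1,2], I[1,3], I[2,2], I[4,4].
μ_θ-semistable layers: μ^(1)=16; μ^(2)=2; μ^(3)=-5; μ^(4)=-12

((0, 0, 1, 0); (0, 3, 0, 0); (2, 0, 0, 0); (0, 0, 0, 1))


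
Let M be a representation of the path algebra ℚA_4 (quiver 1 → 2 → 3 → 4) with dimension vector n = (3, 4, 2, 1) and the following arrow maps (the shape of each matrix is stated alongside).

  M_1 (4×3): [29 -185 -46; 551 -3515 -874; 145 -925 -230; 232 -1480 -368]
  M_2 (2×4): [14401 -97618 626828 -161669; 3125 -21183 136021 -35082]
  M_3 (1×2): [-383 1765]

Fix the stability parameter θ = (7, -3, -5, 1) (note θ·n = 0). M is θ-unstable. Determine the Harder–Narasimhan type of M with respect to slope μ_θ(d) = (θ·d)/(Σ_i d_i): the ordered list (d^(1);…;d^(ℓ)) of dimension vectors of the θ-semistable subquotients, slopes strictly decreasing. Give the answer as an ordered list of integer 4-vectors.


Barcode: M ≅ I[1,1]^2, I[1,4], I[2,2]^2, I[2,3]. HN layers by μ_θ (5 steps, strictly decreasing):
  μ^(1)=7; μ^(2)=1; μ^(3)=-1/3; μ^(4)=-3; μ^(5)=-4

((2, 0, 0, 0); (0, 0, 0, 1); (1, 1, 1, 0); (0, 2, 0, 0); (0, 1, 1, 0))


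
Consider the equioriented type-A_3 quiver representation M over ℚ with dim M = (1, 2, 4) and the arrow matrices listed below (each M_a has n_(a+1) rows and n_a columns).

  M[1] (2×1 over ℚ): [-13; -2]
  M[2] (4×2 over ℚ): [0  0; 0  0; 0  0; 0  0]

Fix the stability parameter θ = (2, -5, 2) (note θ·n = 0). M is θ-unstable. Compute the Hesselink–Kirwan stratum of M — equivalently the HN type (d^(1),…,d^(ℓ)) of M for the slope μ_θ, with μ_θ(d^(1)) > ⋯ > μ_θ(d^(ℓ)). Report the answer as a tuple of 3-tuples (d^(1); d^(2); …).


Barcode: M ≅ I[1,2], I[2,2], I[3,3]^4. HN layers by μ_θ (3 steps, strictly decreasing):
  μ^(1)=2; μ^(2)=-3/2; μ^(3)=-5

((0, 0, 4); (1, 1, 0); (0, 1, 0))


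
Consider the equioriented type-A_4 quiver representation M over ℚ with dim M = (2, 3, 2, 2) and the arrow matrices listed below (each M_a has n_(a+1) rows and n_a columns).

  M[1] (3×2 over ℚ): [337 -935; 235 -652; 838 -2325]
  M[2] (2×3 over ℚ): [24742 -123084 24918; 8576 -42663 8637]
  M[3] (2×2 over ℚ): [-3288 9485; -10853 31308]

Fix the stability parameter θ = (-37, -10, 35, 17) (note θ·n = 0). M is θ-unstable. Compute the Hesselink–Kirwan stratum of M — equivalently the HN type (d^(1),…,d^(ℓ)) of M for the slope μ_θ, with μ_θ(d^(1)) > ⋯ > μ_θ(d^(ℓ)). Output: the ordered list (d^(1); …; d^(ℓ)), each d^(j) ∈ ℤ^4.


Interval decomposition of M: I[1,4]^2, I[2,2].
HN type (ℓ=3): μ^(1)=26; μ^(2)=-10; μ^(3)=-37

((0, 0, 2, 2); (0, 3, 0, 0); (2, 0, 0, 0))


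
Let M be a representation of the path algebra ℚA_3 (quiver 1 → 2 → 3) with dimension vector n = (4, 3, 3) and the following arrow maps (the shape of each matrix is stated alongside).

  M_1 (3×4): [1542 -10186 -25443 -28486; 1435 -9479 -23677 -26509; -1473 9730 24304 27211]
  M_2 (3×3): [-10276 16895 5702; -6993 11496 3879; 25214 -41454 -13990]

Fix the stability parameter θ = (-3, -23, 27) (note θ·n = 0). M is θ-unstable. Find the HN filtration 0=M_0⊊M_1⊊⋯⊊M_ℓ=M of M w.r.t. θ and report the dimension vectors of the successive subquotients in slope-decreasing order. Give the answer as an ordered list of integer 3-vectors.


Interval decomposition of M: I[1,1], I[1,2], I[1,3]^2, I[3,3].
HN type (ℓ=3): μ^(1)=27; μ^(2)=-3; μ^(3)=-13

((0, 0, 3); (1, 0, 0); (3, 3, 0))


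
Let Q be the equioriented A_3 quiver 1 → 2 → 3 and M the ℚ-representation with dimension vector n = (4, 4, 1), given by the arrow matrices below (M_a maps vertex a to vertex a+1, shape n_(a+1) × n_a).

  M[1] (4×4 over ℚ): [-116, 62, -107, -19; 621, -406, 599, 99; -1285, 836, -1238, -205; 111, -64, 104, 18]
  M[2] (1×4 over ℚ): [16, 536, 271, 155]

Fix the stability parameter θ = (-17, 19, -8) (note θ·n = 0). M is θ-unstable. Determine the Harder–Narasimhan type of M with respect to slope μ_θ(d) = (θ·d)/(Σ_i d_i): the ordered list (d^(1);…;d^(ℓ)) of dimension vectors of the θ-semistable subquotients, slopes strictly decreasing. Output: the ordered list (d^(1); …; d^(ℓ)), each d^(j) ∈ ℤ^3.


Interval decomposition of M: I[1,1], I[1,2]^2, I[1,3], I[2,2].
HN type (ℓ=3): μ^(1)=19; μ^(2)=11/2; μ^(3)=-17

((0, 3, 0); (0, 1, 1); (4, 0, 0))


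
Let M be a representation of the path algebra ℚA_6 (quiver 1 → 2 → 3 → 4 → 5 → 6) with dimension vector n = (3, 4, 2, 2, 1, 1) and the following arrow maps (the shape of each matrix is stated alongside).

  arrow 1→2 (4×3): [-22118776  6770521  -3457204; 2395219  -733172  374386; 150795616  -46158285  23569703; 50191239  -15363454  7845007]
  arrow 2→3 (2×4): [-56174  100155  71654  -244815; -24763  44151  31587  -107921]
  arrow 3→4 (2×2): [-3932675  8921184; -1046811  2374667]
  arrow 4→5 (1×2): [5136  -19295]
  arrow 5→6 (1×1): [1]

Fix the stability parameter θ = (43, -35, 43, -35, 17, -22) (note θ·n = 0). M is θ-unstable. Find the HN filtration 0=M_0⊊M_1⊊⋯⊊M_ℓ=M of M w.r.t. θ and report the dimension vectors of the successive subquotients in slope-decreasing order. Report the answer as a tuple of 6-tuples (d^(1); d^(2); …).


Via rank(M_{q-1}∘⋯∘M_p): M ≅ I[1,2], I[1,4], I[1,6], I[2,2].
μ_θ-semistable layers: μ^(1)=4; μ^(2)=11/6; μ^(3)=-35

((2, 2, 1, 1, 0, 0); (1, 1, 1, 1, 1, 1); (0, 1, 0, 0, 0, 0))


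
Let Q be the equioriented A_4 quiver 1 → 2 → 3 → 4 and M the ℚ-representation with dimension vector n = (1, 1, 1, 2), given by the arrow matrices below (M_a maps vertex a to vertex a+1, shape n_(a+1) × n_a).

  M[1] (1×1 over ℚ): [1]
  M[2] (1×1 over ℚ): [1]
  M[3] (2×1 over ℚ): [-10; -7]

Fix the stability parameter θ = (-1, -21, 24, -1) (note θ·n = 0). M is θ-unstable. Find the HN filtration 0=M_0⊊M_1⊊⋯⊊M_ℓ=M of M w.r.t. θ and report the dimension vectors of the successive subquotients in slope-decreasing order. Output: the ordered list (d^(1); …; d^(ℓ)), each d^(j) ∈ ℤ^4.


Barcode: M ≅ I[1,4], I[4,4]. HN layers by μ_θ (3 steps, strictly decreasing):
  μ^(1)=23/2; μ^(2)=-1; μ^(3)=-11

((0, 0, 1, 1); (0, 0, 0, 1); (1, 1, 0, 0))


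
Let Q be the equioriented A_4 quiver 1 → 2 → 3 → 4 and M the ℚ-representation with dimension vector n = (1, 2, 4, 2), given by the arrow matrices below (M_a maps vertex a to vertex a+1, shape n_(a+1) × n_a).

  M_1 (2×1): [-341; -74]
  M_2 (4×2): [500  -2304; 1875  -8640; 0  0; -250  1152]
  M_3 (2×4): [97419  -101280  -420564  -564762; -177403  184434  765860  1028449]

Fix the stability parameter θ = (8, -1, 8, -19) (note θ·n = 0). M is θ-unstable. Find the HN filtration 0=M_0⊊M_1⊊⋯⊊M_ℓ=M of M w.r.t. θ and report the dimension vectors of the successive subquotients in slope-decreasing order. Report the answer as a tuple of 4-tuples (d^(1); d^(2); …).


Barcode: M ≅ I[1,3], I[2,2], I[3,3], I[3,4]^2. HN layers by μ_θ (4 steps, strictly decreasing):
  μ^(1)=8; μ^(2)=7/2; μ^(3)=-1; μ^(4)=-11/2

((0, 0, 2, 0); (1, 1, 0, 0); (0, 1, 0, 0); (0, 0, 2, 2))


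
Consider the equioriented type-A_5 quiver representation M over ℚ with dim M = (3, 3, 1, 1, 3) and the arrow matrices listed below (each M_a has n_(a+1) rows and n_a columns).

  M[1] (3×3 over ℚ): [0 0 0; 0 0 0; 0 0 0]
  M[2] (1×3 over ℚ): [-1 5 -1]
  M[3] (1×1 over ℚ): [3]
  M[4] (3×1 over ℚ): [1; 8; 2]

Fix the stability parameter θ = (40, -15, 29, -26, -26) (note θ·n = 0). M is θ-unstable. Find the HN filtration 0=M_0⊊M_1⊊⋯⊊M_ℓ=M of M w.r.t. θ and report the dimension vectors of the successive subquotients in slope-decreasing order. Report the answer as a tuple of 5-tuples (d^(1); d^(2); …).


Via rank(M_{q-1}∘⋯∘M_p): M ≅ I[1,1]^3, I[2,2]^2, I[2,5], I[5,5]^2.
μ_θ-semistable layers: μ^(1)=40; μ^(2)=-23/3; μ^(3)=-15; μ^(4)=-26

((3, 0, 0, 0, 0); (0, 0, 1, 1, 1); (0, 3, 0, 0, 0); (0, 0, 0, 0, 2))


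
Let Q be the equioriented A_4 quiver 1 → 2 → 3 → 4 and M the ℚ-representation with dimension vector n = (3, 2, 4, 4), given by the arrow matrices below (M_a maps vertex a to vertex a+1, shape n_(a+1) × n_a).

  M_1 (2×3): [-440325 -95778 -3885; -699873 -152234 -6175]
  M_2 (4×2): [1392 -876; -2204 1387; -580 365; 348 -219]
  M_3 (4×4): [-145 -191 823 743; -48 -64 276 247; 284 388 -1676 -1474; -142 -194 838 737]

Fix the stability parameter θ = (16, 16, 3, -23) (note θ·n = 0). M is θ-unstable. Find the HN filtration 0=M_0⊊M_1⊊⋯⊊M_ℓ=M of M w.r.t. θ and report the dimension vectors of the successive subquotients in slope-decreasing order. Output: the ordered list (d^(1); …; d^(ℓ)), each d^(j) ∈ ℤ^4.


Barcode: M ≅ I[1,1], I[1,2], I[1,4], I[3,3]^2, I[3,4], I[4,4]^2. HN layers by μ_θ (4 steps, strictly decreasing):
  μ^(1)=16; μ^(2)=3; μ^(3)=-10; μ^(4)=-23

((2, 1, 0, 0); (1, 1, 3, 1); (0, 0, 1, 1); (0, 0, 0, 2))


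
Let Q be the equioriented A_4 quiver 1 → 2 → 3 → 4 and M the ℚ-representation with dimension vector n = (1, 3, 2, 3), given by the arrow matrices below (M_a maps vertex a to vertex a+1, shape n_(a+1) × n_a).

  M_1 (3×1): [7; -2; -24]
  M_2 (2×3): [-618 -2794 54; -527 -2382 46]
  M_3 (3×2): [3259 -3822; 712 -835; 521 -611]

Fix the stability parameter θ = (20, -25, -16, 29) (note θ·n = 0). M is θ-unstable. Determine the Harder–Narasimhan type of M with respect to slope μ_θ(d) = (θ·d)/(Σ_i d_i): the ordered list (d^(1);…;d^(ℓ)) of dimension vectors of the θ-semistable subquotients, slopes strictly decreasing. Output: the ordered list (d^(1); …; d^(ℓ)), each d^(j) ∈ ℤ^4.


Via rank(M_{q-1}∘⋯∘M_p): M ≅ I[1,4], I[2,2], I[2,4], I[4,4].
μ_θ-semistable layers: μ^(1)=29; μ^(2)=-7; μ^(3)=-16; μ^(4)=-25

((0, 0, 0, 3); (1, 1, 1, 0); (0, 0, 1, 0); (0, 2, 0, 0))


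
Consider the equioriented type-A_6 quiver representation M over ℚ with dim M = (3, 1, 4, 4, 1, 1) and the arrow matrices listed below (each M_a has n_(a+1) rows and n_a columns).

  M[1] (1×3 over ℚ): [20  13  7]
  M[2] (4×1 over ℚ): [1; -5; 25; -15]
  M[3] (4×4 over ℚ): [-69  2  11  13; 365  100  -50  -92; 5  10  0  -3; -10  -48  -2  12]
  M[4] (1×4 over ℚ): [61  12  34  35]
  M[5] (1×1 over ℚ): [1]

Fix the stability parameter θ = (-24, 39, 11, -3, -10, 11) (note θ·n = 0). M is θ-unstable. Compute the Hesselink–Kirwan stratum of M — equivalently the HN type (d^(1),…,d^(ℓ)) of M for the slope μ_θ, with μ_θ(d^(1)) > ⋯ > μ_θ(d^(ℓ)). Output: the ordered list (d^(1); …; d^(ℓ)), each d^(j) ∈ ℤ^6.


Via rank(M_{q-1}∘⋯∘M_p): M ≅ I[1,1]^2, I[1,6], I[3,3], I[3,4]^2, I[4,4].
μ_θ-semistable layers: μ^(1)=11; μ^(2)=37/4; μ^(3)=4; μ^(4)=-3; μ^(5)=-24

((0, 0, 1, 0, 0, 1); (0, 1, 1, 1, 1, 0); (0, 0, 2, 2, 0, 0); (0, 0, 0, 1, 0, 0); (3, 0, 0, 0, 0, 0))


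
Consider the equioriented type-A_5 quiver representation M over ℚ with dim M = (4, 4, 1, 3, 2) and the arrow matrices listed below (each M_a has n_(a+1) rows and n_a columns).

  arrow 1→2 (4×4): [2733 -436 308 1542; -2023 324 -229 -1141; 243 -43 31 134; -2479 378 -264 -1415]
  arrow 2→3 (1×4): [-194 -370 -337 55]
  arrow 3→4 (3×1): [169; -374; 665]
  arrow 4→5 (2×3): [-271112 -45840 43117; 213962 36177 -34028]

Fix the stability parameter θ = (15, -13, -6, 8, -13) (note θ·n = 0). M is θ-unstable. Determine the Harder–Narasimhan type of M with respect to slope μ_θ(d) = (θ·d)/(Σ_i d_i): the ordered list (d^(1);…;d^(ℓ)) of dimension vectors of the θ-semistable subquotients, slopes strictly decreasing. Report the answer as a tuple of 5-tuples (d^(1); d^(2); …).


Interval decomposition of M: I[1,2]^3, I[1,5], I[4,4], I[4,5].
HN type (ℓ=4): μ^(1)=8; μ^(2)=1; μ^(3)=-9/5; μ^(4)=-5/2

((0, 0, 0, 1, 0); (3, 3, 0, 0, 0); (1, 1, 1, 1, 1); (0, 0, 0, 1, 1))


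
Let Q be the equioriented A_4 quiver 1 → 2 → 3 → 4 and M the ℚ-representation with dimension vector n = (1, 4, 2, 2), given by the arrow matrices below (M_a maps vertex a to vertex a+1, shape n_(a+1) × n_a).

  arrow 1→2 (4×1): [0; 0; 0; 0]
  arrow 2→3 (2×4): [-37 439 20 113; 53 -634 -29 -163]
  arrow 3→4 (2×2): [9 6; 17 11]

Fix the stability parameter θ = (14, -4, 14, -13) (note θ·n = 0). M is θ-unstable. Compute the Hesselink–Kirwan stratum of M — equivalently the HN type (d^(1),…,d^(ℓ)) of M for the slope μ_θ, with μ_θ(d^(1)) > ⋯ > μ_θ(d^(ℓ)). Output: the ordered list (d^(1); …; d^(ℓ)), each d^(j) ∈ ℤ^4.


Via rank(M_{q-1}∘⋯∘M_p): M ≅ I[1,1], I[2,2]^2, I[2,4]^2.
μ_θ-semistable layers: μ^(1)=14; μ^(2)=1/2; μ^(3)=-4

((1, 0, 0, 0); (0, 0, 2, 2); (0, 4, 0, 0))


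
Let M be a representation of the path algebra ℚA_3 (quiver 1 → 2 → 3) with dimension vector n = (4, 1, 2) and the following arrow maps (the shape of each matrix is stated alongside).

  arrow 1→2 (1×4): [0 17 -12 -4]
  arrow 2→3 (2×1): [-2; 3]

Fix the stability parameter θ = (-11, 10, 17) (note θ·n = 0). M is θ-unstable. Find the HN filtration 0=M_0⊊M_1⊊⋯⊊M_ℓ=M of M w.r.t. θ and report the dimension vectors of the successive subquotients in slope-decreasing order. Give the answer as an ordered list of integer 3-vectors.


Interval decomposition of M: I[1,1]^3, I[1,3], I[3,3].
HN type (ℓ=3): μ^(1)=17; μ^(2)=10; μ^(3)=-11

((0, 0, 2); (0, 1, 0); (4, 0, 0))


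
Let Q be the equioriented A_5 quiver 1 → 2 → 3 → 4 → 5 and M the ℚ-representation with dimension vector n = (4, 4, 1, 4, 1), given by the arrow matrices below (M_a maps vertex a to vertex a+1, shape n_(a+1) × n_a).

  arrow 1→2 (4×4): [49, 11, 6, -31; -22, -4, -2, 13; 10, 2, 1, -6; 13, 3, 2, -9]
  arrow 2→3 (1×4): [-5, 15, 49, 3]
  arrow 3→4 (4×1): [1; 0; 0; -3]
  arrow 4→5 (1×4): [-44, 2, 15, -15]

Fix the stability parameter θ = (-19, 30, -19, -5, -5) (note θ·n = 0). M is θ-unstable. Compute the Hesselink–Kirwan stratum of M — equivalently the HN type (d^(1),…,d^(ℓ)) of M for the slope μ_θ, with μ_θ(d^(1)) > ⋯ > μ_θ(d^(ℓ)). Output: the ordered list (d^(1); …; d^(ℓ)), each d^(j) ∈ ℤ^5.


Barcode: M ≅ I[1,1], I[1,2]^2, I[1,5], I[2,2], I[4,4]^3. HN layers by μ_θ (4 steps, strictly decreasing):
  μ^(1)=30; μ^(2)=1/4; μ^(3)=-5; μ^(4)=-19

((0, 3, 0, 0, 0); (0, 1, 1, 1, 1); (0, 0, 0, 3, 0); (4, 0, 0, 0, 0))
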